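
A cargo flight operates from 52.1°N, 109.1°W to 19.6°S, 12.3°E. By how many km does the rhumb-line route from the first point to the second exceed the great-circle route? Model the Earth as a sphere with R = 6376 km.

Great circle: cos σ = sin φ₁ sin φ₂ + cos φ₁ cos φ₂ cos Δλ,  σ = 2.1727 rad → d_gc = 13853.1 km
Rhumb line: Δψ = -1.4180, q = Δφ/Δψ = 0.8825, d_rh = R√(Δφ²+q²Δλ²) = 14346.3 km
Excess = 14346.3 − 13853.1 = 493.2 ≈ 493 km

493 km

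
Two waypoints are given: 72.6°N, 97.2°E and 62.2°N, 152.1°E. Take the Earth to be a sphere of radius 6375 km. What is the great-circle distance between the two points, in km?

2496 km

Haversine: a = sin²(Δφ/2)+cos φ₁ cos φ₂ sin²(Δλ/2) = 0.03785;  σ = 2·atan2(√a,√(1−a))
σ = 22.437° → d = Rσ = 6375·0.39160 = 2496 km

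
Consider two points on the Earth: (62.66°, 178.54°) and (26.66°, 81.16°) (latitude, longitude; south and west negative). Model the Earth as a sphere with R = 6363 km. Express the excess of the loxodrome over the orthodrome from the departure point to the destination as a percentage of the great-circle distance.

Great circle: σ = 1.2176 rad → d_gc = Rσ = 7747.9 km
Rhumb: Δφ = -0.6283, Δλ = -1.6996, Δψ = -0.9307, q = Δφ/Δψ = 0.6751 → d_rh = R√(Δφ²+q²Δλ²) = 8323.7 km
Excess = (8323.7 − 7747.9) / 7747.9 = 575.8 / 7747.9 = 7.43% ≈ 7.4%

7.4%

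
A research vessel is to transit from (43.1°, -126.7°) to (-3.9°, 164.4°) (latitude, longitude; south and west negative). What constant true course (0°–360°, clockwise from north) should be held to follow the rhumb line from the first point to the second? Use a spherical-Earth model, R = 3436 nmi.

Meridional parts: M(φ₁)=+0.8352, M(φ₂)=-0.0681 → ΔM = -0.9033;  Δλ = -1.2025 rad
tan C = Δλ / ΔM = +1.3312 → C = 233.09°

233.1°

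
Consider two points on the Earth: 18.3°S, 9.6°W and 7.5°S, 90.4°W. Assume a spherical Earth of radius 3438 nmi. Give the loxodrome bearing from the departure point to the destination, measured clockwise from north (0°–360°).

Meridional parts: M(φ₁)=-0.3250, M(φ₂)=-0.1313 → ΔM = +0.1937;  Δλ = -1.4102 rad
tan C = Δλ / ΔM = -7.2807 → C = 277.82°

277.8°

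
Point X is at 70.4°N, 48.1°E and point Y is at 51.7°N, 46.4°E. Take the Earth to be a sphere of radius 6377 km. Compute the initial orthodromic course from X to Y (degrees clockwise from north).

N = sin Δλ·cos φ₂ = -0.0184;  D = cos φ₁ sin φ₂ − sin φ₁ cos φ₂ cos Δλ = -0.3204
initial course = atan2(N, D) = 183.28°

183.3°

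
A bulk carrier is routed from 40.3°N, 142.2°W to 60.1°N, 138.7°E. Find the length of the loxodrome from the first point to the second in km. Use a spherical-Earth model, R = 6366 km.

5938 km

Δψ = ln[tan(π/4+φ₂/2)/tan(π/4+φ₁/2)] = +0.5507;  Δφ = +0.3456 rad,  Δλ = -1.3806 rad
q = Δφ/Δψ = 0.6275
d = R·√(Δφ² + q²Δλ²) = 6366·0.93272 = 5938 km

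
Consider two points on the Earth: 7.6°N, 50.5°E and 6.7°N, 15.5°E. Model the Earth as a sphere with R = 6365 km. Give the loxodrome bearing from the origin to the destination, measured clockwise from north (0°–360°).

Meridional parts: M(φ₁)=+0.1330, M(φ₂)=+0.1172 → ΔM = -0.0158;  Δλ = -0.6109 rad
tan C = Δλ / ΔM = +38.5861 → C = 268.52°

268.5°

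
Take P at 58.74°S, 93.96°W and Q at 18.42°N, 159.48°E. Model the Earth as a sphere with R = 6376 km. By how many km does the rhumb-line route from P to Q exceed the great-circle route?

450 km

Great circle: cos σ = sin φ₁ sin φ₂ + cos φ₁ cos φ₂ cos Δλ,  σ = 1.9937 rad → d_gc = 12712.0 km
Rhumb line: Δψ = +1.6010, q = Δφ/Δψ = 0.8412, d_rh = R√(Δφ²+q²Δλ²) = 13161.6 km
Excess = 13161.6 − 12712.0 = 449.6 ≈ 450 km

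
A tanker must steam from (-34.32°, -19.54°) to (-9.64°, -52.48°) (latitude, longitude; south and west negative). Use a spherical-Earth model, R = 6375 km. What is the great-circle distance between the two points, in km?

cos σ = sin φ₁ sin φ₂ + cos φ₁ cos φ₂ cos Δλ
      = sin(-34.32°)sin(-9.64°) + cos(-34.32°)cos(-9.64°)cos(-32.94°) = 0.7778
σ = 38.944° → d = Rσ = 6375·0.67971 = 4333 km

4333 km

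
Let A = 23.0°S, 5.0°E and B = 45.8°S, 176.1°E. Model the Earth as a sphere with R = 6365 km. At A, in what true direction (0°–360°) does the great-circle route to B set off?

θ = atan2( sin Δλ·cos φ₂ ,  cos φ₁ sin φ₂ − sin φ₁ cos φ₂ cos Δλ )
  = atan2(+0.1079, -0.9290) = 173.38°

173.4°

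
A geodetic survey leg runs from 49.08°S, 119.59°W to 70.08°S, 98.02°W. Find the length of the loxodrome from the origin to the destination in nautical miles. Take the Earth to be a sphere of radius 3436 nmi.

1408 nmi

Δψ = ln[tan(π/4+φ₂/2)/tan(π/4+φ₁/2)] = -0.7536;  Δφ = -0.3665 rad,  Δλ = +0.3765 rad
q = Δφ/Δψ = 0.4864
d = R·√(Δφ² + q²Δλ²) = 3436·0.40971 = 1408 nmi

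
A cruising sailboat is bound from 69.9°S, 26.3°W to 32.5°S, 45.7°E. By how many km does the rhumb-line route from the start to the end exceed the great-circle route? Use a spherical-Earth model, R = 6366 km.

265 km

Great circle: cos σ = sin φ₁ sin φ₂ + cos φ₁ cos φ₂ cos Δλ,  σ = 0.9346 rad → d_gc = 5949.7 km
Rhumb line: Δψ = +1.1300, q = Δφ/Δψ = 0.5777, d_rh = R√(Δφ²+q²Δλ²) = 6214.8 km
Excess = 6214.8 − 5949.7 = 265.1 ≈ 265 km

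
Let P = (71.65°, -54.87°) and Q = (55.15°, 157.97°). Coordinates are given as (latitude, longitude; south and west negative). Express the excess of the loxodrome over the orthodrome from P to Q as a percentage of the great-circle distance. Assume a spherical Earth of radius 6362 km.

Great circle: σ = 0.8921 rad → d_gc = Rσ = 5675.6 km
Rhumb: Δφ = -0.2880, Δλ = -2.5684, Δψ = -0.6643, q = Δφ/Δψ = 0.4335 → d_rh = R√(Δφ²+q²Δλ²) = 7316.4 km
Excess = (7316.4 − 5675.6) / 5675.6 = 1640.8 / 5675.6 = 28.91% ≈ 28.9%

28.9%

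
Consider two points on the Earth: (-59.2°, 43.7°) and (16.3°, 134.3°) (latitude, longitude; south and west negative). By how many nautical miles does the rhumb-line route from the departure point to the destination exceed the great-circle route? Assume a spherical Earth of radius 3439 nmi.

158 nmi

Great circle: cos σ = sin φ₁ sin φ₂ + cos φ₁ cos φ₂ cos Δλ,  σ = 1.8196 rad → d_gc = 6257.5 nmi
Rhumb line: Δψ = +1.5778, q = Δφ/Δψ = 0.8352, d_rh = R√(Δφ²+q²Δλ²) = 6415.8 nmi
Excess = 6415.8 − 6257.5 = 158.3 ≈ 158 nmi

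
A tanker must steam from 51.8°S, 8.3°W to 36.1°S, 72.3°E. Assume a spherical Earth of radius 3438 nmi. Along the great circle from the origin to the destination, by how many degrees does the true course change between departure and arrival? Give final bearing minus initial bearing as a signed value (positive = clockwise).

At departure: θ₁ = atan2(sin Δλ cos φ₂, cos φ₁ sin φ₂ − sin φ₁ cos φ₂ cos Δλ) = 108.11°
At arrival: θ₂ = atan2(sin Δλ cos φ₁, −cos φ₂ sin φ₁ + sin φ₂ cos φ₁ cos Δλ) = 46.67°
Δθ = θ₂ − θ₁ = -61.4°

-61.4°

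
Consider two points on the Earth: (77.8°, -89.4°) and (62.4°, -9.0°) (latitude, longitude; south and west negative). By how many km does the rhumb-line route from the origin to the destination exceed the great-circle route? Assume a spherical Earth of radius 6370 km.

238 km

Great circle: cos σ = sin φ₁ sin φ₂ + cos φ₁ cos φ₂ cos Δλ,  σ = 0.4896 rad → d_gc = 3118.8 km
Rhumb line: Δψ = -0.8322, q = Δφ/Δψ = 0.3230, d_rh = R√(Δφ²+q²Δλ²) = 3356.5 km
Excess = 3356.5 − 3118.8 = 237.7 ≈ 238 km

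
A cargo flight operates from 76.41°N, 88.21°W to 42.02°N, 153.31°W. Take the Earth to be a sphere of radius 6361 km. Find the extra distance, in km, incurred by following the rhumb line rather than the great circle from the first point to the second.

Great circle: cos σ = sin φ₁ sin φ₂ + cos φ₁ cos φ₂ cos Δλ,  σ = 0.7610 rad → d_gc = 4840.7 km
Rhumb line: Δψ = -1.3177, q = Δφ/Δψ = 0.4555, d_rh = R√(Δφ²+q²Δλ²) = 5041.3 km
Excess = 5041.3 − 4840.7 = 200.6 ≈ 201 km

201 km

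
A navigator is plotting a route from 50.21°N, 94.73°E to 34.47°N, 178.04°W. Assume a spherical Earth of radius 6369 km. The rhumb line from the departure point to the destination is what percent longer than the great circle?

Great circle: σ = 1.0924 rad → d_gc = Rσ = 6957.3 km
Rhumb: Δφ = -0.2747, Δλ = +1.5225, Δψ = -0.3748, q = Δφ/Δψ = 0.7329 → d_rh = R√(Δφ²+q²Δλ²) = 7319.1 km
Excess = (7319.1 − 6957.3) / 6957.3 = 361.8 / 6957.3 = 5.20% ≈ 5.2%

5.2%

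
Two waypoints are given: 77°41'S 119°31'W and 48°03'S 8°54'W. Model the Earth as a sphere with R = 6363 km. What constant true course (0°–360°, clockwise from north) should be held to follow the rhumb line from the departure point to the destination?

56.7°

Δψ = ln[tan(π/4+φ₂/2)/tan(π/4+φ₁/2)] = +1.2678
Δλ = +1.9306 rad (taken the short way round)
course = atan2(Δλ, Δψ) = 56.71°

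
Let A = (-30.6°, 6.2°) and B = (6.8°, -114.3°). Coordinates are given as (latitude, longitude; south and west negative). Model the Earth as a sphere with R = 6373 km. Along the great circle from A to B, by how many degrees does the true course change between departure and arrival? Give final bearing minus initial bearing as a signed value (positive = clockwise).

+41.7°

At departure: θ₁ = atan2(sin Δλ cos φ₂, cos φ₁ sin φ₂ − sin φ₁ cos φ₂ cos Δλ) = 259.76°
At arrival: θ₂ = atan2(sin Δλ cos φ₁, −cos φ₂ sin φ₁ + sin φ₂ cos φ₁ cos Δλ) = 301.46°
Δθ = θ₂ − θ₁ = +41.7°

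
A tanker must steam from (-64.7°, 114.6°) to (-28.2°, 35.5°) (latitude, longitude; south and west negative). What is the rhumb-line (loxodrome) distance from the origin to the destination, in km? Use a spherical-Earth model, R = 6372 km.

Δψ = ln[tan(π/4+φ₂/2)/tan(π/4+φ₁/2)] = +0.9808;  Δφ = +0.6370 rad,  Δλ = -1.3806 rad
q = Δφ/Δψ = 0.6495
d = R·√(Δφ² + q²Δλ²) = 6372·1.09996 = 7009 km

7009 km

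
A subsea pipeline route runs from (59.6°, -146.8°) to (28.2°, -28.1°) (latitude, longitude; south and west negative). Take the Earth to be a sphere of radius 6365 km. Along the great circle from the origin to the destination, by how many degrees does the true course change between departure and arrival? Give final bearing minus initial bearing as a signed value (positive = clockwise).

+101.1°

At departure: θ₁ = atan2(sin Δλ cos φ₂, cos φ₁ sin φ₂ − sin φ₁ cos φ₂ cos Δλ) = 51.99°
At arrival: θ₂ = atan2(sin Δλ cos φ₁, −cos φ₂ sin φ₁ + sin φ₂ cos φ₁ cos Δλ) = 153.10°
Δθ = θ₂ − θ₁ = +101.1°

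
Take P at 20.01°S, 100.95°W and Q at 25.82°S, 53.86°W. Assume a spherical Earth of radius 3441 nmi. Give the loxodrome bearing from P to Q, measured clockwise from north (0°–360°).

97.6°

Δψ = ln[tan(π/4+φ₂/2)/tan(π/4+φ₁/2)] = -0.1102
Δλ = +0.8219 rad (taken the short way round)
course = atan2(Δλ, Δψ) = 97.63°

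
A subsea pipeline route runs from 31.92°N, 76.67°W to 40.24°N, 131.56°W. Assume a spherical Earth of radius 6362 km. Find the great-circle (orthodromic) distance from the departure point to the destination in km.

cos σ = sin φ₁ sin φ₂ + cos φ₁ cos φ₂ cos Δλ
      = sin(31.92°)sin(40.24°) + cos(31.92°)cos(40.24°)cos(-54.89°) = 0.7142
σ = 44.422° → d = Rσ = 6362·0.77531 = 4933 km

4933 km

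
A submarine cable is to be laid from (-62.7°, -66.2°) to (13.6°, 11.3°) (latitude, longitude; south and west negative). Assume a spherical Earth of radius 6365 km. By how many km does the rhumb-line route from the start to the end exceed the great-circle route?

232 km

Great circle: cos σ = sin φ₁ sin φ₂ + cos φ₁ cos φ₂ cos Δλ,  σ = 1.6835 rad → d_gc = 10715.5 km
Rhumb line: Δψ = +1.6549, q = Δφ/Δψ = 0.8047, d_rh = R√(Δφ²+q²Δλ²) = 10947.2 km
Excess = 10947.2 − 10715.5 = 231.7 ≈ 232 km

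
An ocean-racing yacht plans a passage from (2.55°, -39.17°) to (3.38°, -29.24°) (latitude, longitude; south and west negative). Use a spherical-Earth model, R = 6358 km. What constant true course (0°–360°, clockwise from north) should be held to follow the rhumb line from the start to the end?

85.2°

Δψ = ln[tan(π/4+φ₂/2)/tan(π/4+φ₁/2)] = +0.0145
Δλ = +0.1733 rad (taken the short way round)
course = atan2(Δλ, Δψ) = 85.22°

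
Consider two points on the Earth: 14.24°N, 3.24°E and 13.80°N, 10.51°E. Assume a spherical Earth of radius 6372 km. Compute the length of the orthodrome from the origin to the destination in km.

cos σ = sin φ₁ sin φ₂ + cos φ₁ cos φ₂ cos Δλ
      = sin(14.24°)sin(13.80°) + cos(14.24°)cos(13.80°)cos(7.27°) = 0.9924
σ = 7.067° → d = Rσ = 6372·0.12334 = 786 km

786 km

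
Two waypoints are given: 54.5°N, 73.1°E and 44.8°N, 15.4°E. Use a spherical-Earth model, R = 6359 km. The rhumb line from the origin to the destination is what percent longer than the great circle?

Great circle: σ = 0.6537 rad → d_gc = Rσ = 4156.9 km
Rhumb: Δφ = -0.1693, Δλ = -1.0071, Δψ = -0.2627, q = Δφ/Δψ = 0.6445 → d_rh = R√(Δφ²+q²Δλ²) = 4265.6 km
Excess = (4265.6 − 4156.9) / 4156.9 = 108.7 / 4156.9 = 2.61% ≈ 2.6%

2.6%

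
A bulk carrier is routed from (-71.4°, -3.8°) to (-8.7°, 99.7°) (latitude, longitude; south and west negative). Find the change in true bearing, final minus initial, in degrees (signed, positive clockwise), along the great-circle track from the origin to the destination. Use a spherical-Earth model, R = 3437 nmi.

At departure: θ₁ = atan2(sin Δλ cos φ₂, cos φ₁ sin φ₂ − sin φ₁ cos φ₂ cos Δλ) = 105.52°
At arrival: θ₂ = atan2(sin Δλ cos φ₁, −cos φ₂ sin φ₁ + sin φ₂ cos φ₁ cos Δλ) = 18.11°
Δθ = θ₂ − θ₁ = -87.4°

-87.4°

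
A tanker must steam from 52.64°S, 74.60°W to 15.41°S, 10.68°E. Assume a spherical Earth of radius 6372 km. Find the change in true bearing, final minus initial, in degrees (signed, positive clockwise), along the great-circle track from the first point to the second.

Initial bearing θ₁ = atan2(sin Δλ cos φ₂, cos φ₁ sin φ₂ − sin φ₁ cos φ₂ cos Δλ) = 95.84°
Final bearing θ₂ = (initial bearing from the destination back to the start) + 180° = 38.77°
Δθ = θ₂ − θ₁ = -57.1°

-57.1°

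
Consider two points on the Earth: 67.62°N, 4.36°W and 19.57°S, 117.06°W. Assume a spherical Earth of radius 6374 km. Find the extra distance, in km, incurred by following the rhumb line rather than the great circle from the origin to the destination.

Great circle: cos σ = sin φ₁ sin φ₂ + cos φ₁ cos φ₂ cos Δλ,  σ = 2.0355 rad → d_gc = 12974.4 km
Rhumb line: Δψ = -1.9688, q = Δφ/Δψ = 0.7729, d_rh = R√(Δφ²+q²Δλ²) = 13711.1 km
Excess = 13711.1 − 12974.4 = 736.7 ≈ 737 km

737 km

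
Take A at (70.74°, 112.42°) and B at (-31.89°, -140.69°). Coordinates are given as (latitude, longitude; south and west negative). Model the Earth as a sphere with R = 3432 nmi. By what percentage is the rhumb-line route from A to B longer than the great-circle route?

Great circle: σ = 2.1896 rad → d_gc = Rσ = 7514.84 nmi
Rhumb: Δφ = -1.7912, Δλ = +1.8656, Δψ = -2.3616, q = Δφ/Δψ = 0.7585 → d_rh = R√(Δφ²+q²Δλ²) = 7834.22 nmi
Excess = (7834.22 − 7514.84) / 7514.84 = 319.38 / 7514.84 = 4.24999% ≈ 4.2%

4.2%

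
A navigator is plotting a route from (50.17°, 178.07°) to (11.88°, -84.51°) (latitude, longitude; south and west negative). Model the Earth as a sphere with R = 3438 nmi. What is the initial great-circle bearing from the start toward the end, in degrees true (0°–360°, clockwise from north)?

N = sin Δλ·cos φ₂ = +0.9704;  D = cos φ₁ sin φ₂ − sin φ₁ cos φ₂ cos Δλ = +0.2289
initial course = atan2(N, D) = 76.73°

76.7°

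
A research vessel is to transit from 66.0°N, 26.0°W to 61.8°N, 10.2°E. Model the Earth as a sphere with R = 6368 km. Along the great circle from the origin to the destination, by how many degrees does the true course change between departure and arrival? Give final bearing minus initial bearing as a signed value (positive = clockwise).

+32.7°

Initial bearing θ₁ = atan2(sin Δλ cos φ₂, cos φ₁ sin φ₂ − sin φ₁ cos φ₂ cos Δλ) = 87.93°
Final bearing θ₂ = (initial bearing from the destination back to the start) + 180° = 120.67°
Δθ = θ₂ − θ₁ = +32.7°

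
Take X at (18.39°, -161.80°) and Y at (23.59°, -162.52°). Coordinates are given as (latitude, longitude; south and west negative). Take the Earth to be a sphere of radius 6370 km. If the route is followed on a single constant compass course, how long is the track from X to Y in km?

Δψ = ln[tan(π/4+φ₂/2)/tan(π/4+φ₁/2)] = +0.0973;  Δφ = +0.0908 rad,  Δλ = -0.0126 rad
q = Δφ/Δψ = 0.9332
d = R·√(Δφ² + q²Δλ²) = 6370·0.09151 = 583 km

583 km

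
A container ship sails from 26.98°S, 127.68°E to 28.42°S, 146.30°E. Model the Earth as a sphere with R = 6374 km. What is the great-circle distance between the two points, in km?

Haversine: a = sin²(Δφ/2)+cos φ₁ cos φ₂ sin²(Δλ/2) = 0.02067;  σ = 2·atan2(√a,√(1−a))
σ = 16.532° → d = Rσ = 6374·0.28854 = 1839 km

1839 km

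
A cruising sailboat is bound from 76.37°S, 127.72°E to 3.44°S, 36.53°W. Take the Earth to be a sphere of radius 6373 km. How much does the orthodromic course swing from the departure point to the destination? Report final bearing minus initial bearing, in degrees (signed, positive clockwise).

+160.3°

At departure: θ₁ = atan2(sin Δλ cos φ₂, cos φ₁ sin φ₂ − sin φ₁ cos φ₂ cos Δλ) = 195.95°
At arrival: θ₂ = atan2(sin Δλ cos φ₁, −cos φ₂ sin φ₁ + sin φ₂ cos φ₁ cos Δλ) = 356.28°
Δθ = θ₂ − θ₁ = +160.3°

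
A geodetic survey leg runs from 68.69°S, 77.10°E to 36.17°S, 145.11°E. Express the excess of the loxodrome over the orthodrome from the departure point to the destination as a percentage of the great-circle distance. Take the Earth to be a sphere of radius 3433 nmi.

4.0%

Great circle: σ = 0.8504 rad → d_gc = Rσ = 2919.4 nmi
Rhumb: Δφ = +0.5676, Δλ = +1.1870, Δψ = +0.9926, q = Δφ/Δψ = 0.5718 → d_rh = R√(Δφ²+q²Δλ²) = 3037.4 nmi
Excess = (3037.4 − 2919.4) / 2919.4 = 118.0 / 2919.4 = 4.04% ≈ 4.0%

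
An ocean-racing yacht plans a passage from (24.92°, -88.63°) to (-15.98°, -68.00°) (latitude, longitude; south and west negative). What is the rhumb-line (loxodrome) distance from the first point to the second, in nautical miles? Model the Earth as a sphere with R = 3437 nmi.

Δψ = ln[tan(π/4+φ₂/2)/tan(π/4+φ₁/2)] = -0.7319;  Δφ = -0.7138 rad,  Δλ = +0.3601 rad
q = Δφ/Δψ = 0.9753
d = R·√(Δφ² + q²Δλ²) = 3437·0.79554 = 2734 nmi

2734 nmi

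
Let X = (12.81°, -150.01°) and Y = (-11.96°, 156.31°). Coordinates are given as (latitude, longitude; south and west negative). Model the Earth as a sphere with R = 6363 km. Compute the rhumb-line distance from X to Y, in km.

6523 km

Rhumb course C = atan2(Δλ, Δψ) with Δψ = ln[tan(π/4+φ₂/2)/tan(π/4+φ₁/2)] = -0.4357, Δλ = -0.9369 → C = 245.06°
d = R·|Δφ| / |cos C| = 6363·0.43232 / 0.42171 = 6523 km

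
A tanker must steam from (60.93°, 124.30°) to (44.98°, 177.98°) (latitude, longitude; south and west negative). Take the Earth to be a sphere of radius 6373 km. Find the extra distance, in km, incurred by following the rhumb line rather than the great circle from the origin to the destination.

Great circle: cos σ = sin φ₁ sin φ₂ + cos φ₁ cos φ₂ cos Δλ,  σ = 0.6070 rad → d_gc = 3868.2 km
Rhumb line: Δψ = -0.4690, q = Δφ/Δψ = 0.5936, d_rh = R√(Δφ²+q²Δλ²) = 3963.2 km
Excess = 3963.2 − 3868.2 = 95.0 ≈ 95 km

95 km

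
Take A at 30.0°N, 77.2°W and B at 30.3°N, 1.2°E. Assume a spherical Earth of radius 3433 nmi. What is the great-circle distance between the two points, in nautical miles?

cos σ = sin φ₁ sin φ₂ + cos φ₁ cos φ₂ cos Δλ
      = sin(30.00°)sin(30.30°) + cos(30.00°)cos(30.30°)cos(78.40°) = 0.4026
σ = 66.258° → d = Rσ = 3433·1.15643 = 3970 nmi

3970 nmi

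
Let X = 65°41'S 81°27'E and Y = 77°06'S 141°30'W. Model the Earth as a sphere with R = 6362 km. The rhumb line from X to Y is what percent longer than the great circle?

Great circle: σ = 0.6076 rad → d_gc = Rσ = 3865.8 km
Rhumb: Δφ = -0.1993, Δλ = +2.3920, Δψ = -0.6449, q = Δφ/Δψ = 0.3090 → d_rh = R√(Δφ²+q²Δλ²) = 4870.0 km
Excess = (4870.0 − 3865.8) / 3865.8 = 1004.2 / 3865.8 = 25.98% ≈ 26.0%

26.0%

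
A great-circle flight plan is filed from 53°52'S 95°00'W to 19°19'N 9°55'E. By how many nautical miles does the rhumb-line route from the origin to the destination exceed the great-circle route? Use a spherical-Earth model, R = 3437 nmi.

178 nmi

Great circle: cos σ = sin φ₁ sin φ₂ + cos φ₁ cos φ₂ cos Δλ,  σ = 1.9937 rad → d_gc = 6852.3 nmi
Rhumb line: Δψ = +1.4639, q = Δφ/Δψ = 0.8725, d_rh = R√(Δφ²+q²Δλ²) = 7030.4 nmi
Excess = 7030.4 − 6852.3 = 178.1 ≈ 178 nmi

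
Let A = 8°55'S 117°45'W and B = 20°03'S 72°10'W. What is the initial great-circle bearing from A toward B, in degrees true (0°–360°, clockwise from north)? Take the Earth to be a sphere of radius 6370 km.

109.4°

N = sin Δλ·cos φ₂ = +0.6710;  D = cos φ₁ sin φ₂ − sin φ₁ cos φ₂ cos Δλ = -0.2368
initial course = atan2(N, D) = 109.44°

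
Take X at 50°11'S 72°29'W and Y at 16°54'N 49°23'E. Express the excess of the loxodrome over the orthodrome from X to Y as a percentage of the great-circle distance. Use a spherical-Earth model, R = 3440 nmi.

3.6%

Great circle: σ = 2.1493 rad → d_gc = Rσ = 7393.5 nmi
Rhumb: Δφ = +1.1708, Δλ = +2.1270, Δψ = +1.3150, q = Δφ/Δψ = 0.8904 → d_rh = R√(Δφ²+q²Δλ²) = 7659.1 nmi
Excess = (7659.1 − 7393.5) / 7393.5 = 265.6 / 7393.5 = 3.59% ≈ 3.6%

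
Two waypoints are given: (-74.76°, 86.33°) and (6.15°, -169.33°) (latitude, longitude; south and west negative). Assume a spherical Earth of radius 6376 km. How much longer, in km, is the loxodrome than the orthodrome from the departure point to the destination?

780 km

Great circle: cos σ = sin φ₁ sin φ₂ + cos φ₁ cos φ₂ cos Δλ,  σ = 1.7397 rad → d_gc = 11092.28 km
Rhumb line: Δψ = +2.1191, q = Δφ/Δψ = 0.6664, d_rh = R√(Δφ²+q²Δλ²) = 11871.84 km
Excess = 11871.84 − 11092.28 = 779.56 ≈ 780 km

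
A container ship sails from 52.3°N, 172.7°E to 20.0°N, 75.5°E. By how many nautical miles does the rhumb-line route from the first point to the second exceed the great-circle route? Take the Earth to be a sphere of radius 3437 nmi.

Great circle: cos σ = sin φ₁ sin φ₂ + cos φ₁ cos φ₂ cos Δλ,  σ = 1.3709 rad → d_gc = 4711.7 nmi
Rhumb line: Δψ = -0.7183, q = Δφ/Δψ = 0.7848, d_rh = R√(Δφ²+q²Δλ²) = 4969.3 nmi
Excess = 4969.3 − 4711.7 = 257.6 ≈ 258 nmi

258 nmi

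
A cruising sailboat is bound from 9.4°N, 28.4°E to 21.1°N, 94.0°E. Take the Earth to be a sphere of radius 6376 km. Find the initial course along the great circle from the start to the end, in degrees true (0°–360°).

71.0°

N = sin Δλ·cos φ₂ = +0.8496;  D = cos φ₁ sin φ₂ − sin φ₁ cos φ₂ cos Δλ = +0.2922
initial course = atan2(N, D) = 71.02°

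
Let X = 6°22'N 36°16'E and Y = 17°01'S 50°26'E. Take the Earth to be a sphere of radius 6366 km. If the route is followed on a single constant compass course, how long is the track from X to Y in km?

3028 km

Δψ = ln[tan(π/4+φ₂/2)/tan(π/4+φ₁/2)] = -0.4128;  Δφ = -0.4081 rad,  Δλ = +0.2473 rad
q = Δφ/Δψ = 0.9886
d = R·√(Δφ² + q²Δλ²) = 6366·0.47572 = 3028 km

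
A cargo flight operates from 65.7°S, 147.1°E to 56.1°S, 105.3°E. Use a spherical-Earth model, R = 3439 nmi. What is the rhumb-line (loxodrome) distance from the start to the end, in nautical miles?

Δψ = ln[tan(π/4+φ₂/2)/tan(π/4+φ₁/2)] = +0.3476;  Δφ = +0.1676 rad,  Δλ = -0.7295 rad
q = Δφ/Δψ = 0.4821
d = R·√(Δφ² + q²Δλ²) = 3439·0.38956 = 1340 nmi

1340 nmi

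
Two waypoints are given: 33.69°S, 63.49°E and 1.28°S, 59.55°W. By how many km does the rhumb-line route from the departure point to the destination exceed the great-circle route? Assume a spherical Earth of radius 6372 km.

Great circle: cos σ = sin φ₁ sin φ₂ + cos φ₁ cos φ₂ cos Δλ,  σ = 2.0277 rad → d_gc = 12920.4 km
Rhumb line: Δψ = +0.6028, q = Δφ/Δψ = 0.9384, d_rh = R√(Δφ²+q²Δλ²) = 13336.8 km
Excess = 13336.8 − 12920.4 = 416.4 ≈ 416 km

416 km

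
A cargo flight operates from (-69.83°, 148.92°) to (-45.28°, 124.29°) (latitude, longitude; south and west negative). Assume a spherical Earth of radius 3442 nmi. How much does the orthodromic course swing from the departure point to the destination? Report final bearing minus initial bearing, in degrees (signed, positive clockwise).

+21.4°

At departure: θ₁ = atan2(sin Δλ cos φ₂, cos φ₁ sin φ₂ − sin φ₁ cos φ₂ cos Δλ) = 320.47°
At arrival: θ₂ = atan2(sin Δλ cos φ₁, −cos φ₂ sin φ₁ + sin φ₂ cos φ₁ cos Δλ) = 341.83°
Δθ = θ₂ − θ₁ = +21.4°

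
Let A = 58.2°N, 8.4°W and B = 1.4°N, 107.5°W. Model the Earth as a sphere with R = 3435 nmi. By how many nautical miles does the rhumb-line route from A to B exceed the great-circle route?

Great circle: cos σ = sin φ₁ sin φ₂ + cos φ₁ cos φ₂ cos Δλ,  σ = 1.6334 rad → d_gc = 5610.7 nmi
Rhumb line: Δψ = -1.2313, q = Δφ/Δψ = 0.8051, d_rh = R√(Δφ²+q²Δλ²) = 5871.6 nmi
Excess = 5871.6 − 5610.7 = 260.9 ≈ 261 nmi

261 nmi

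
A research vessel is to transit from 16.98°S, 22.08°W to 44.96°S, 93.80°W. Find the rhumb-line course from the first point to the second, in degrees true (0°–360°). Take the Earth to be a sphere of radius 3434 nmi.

245.2°

Meridional parts: M(φ₁)=-0.3008, M(φ₂)=-0.8804 → ΔM = -0.5796;  Δλ = -1.2518 rad
tan C = Δλ / ΔM = +2.1597 → C = 245.15°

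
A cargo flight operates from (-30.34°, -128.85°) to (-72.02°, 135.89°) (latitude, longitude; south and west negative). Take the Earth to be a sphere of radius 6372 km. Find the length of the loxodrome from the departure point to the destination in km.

7570 km

Rhumb course C = atan2(Δλ, Δψ) with Δψ = ln[tan(π/4+φ₂/2)/tan(π/4+φ₁/2)] = -1.2877, Δλ = -1.6626 → C = 232.24°
d = R·|Δφ| / |cos C| = 6372·0.72745 / 0.61233 = 7570 km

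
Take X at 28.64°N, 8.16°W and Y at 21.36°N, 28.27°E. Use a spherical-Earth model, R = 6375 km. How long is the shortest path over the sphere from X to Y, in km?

3747 km

cos σ = sin φ₁ sin φ₂ + cos φ₁ cos φ₂ cos Δλ
      = sin(28.64°)sin(21.36°) + cos(28.64°)cos(21.36°)cos(36.43°) = 0.8322
σ = 33.673° → d = Rσ = 6375·0.58771 = 3747 km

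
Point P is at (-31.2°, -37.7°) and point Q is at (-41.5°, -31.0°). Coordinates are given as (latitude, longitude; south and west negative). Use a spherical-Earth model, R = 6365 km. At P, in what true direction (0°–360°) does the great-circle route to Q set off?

θ = atan2( sin Δλ·cos φ₂ ,  cos φ₁ sin φ₂ − sin φ₁ cos φ₂ cos Δλ )
  = atan2(+0.0874, -0.1815) = 154.29°

154.3°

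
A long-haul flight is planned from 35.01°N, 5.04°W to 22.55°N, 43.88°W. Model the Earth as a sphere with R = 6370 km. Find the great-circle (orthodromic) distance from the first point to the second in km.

4000 km

cos σ = sin φ₁ sin φ₂ + cos φ₁ cos φ₂ cos Δλ
      = sin(35.01°)sin(22.55°) + cos(35.01°)cos(22.55°)cos(-38.84°) = 0.8092
σ = 35.982° → d = Rσ = 6370·0.62801 = 4000 km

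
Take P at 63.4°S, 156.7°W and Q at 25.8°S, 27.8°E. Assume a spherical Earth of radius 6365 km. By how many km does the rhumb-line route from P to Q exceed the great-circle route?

Great circle: cos σ = sin φ₁ sin φ₂ + cos φ₁ cos φ₂ cos Δλ,  σ = 1.5835 rad → d_gc = 10079.1 km
Rhumb line: Δψ = +0.9759, q = Δφ/Δψ = 0.6724, d_rh = R√(Δφ²+q²Δλ²) = 13759.1 km
Excess = 13759.1 − 10079.1 = 3680.0 ≈ 3680 km

3680 km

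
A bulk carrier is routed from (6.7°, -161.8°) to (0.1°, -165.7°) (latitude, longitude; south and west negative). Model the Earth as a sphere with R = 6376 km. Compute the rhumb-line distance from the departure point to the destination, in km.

853 km

Δψ = ln[tan(π/4+φ₂/2)/tan(π/4+φ₁/2)] = -0.1155;  Δφ = -0.1152 rad,  Δλ = -0.0681 rad
q = Δφ/Δψ = 0.9977
d = R·√(Δφ² + q²Δλ²) = 6376·0.13372 = 853 km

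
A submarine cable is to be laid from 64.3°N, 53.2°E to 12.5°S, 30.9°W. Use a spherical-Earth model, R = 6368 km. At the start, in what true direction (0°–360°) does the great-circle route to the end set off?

θ = atan2( sin Δλ·cos φ₂ ,  cos φ₁ sin φ₂ − sin φ₁ cos φ₂ cos Δλ )
  = atan2(-0.9711, -0.1843) = 259.25°

259.3°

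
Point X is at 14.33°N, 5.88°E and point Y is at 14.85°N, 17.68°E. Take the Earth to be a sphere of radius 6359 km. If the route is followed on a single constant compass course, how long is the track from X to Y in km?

Δψ = ln[tan(π/4+φ₂/2)/tan(π/4+φ₁/2)] = +0.0094;  Δφ = +0.0091 rad,  Δλ = +0.2059 rad
q = Δφ/Δψ = 0.9677
d = R·√(Δφ² + q²Δλ²) = 6359·0.19951 = 1269 km

1269 km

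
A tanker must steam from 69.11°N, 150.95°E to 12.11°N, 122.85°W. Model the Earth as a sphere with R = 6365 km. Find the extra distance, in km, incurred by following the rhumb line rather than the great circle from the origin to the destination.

443 km

Great circle: cos σ = sin φ₁ sin φ₂ + cos φ₁ cos φ₂ cos Δλ,  σ = 1.3499 rad → d_gc = 8592.11 km
Rhumb line: Δψ = -1.4780, q = Δφ/Δψ = 0.6731, d_rh = R√(Δφ²+q²Δλ²) = 9035.59 km
Excess = 9035.59 − 8592.11 = 443.48 ≈ 443 km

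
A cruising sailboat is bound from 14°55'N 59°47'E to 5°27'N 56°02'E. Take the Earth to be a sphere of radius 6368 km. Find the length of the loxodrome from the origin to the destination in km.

1129 km

Δψ = ln[tan(π/4+φ₂/2)/tan(π/4+φ₁/2)] = -0.1681;  Δφ = -0.1652 rad,  Δλ = -0.0654 rad
q = Δφ/Δψ = 0.9831
d = R·√(Δφ² + q²Δλ²) = 6368·0.17731 = 1129 km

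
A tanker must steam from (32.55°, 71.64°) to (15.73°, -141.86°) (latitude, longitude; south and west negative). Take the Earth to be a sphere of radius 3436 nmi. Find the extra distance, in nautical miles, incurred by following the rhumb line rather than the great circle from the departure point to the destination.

Great circle: cos σ = sin φ₁ sin φ₂ + cos φ₁ cos φ₂ cos Δλ,  σ = 2.1302 rad → d_gc = 7319.5 nmi
Rhumb line: Δψ = -0.3233, q = Δφ/Δψ = 0.9079, d_rh = R√(Δφ²+q²Δλ²) = 8040.2 nmi
Excess = 8040.2 − 7319.5 = 720.7 ≈ 721 nmi

721 nmi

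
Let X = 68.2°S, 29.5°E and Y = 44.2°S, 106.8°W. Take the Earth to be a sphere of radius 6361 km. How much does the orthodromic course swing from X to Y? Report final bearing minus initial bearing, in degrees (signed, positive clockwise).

+129.5°

At departure: θ₁ = atan2(sin Δλ cos φ₂, cos φ₁ sin φ₂ − sin φ₁ cos φ₂ cos Δλ) = 213.79°
At arrival: θ₂ = atan2(sin Δλ cos φ₁, −cos φ₂ sin φ₁ + sin φ₂ cos φ₁ cos Δλ) = 343.26°
Δθ = θ₂ − θ₁ = +129.5°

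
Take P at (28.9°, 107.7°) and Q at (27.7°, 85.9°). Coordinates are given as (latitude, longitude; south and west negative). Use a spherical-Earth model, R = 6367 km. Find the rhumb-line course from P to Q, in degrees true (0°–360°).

266.4°

Meridional parts: M(φ₁)=+0.5273, M(φ₂)=+0.5035 → ΔM = -0.0238;  Δλ = -0.3805 rad
tan C = Δλ / ΔM = +15.9949 → C = 266.42°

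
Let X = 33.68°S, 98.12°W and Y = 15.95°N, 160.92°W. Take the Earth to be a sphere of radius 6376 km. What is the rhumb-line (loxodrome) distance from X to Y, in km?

Rhumb course C = atan2(Δλ, Δψ) with Δψ = ln[tan(π/4+φ₂/2)/tan(π/4+φ₁/2)] = +0.9070, Δλ = -1.0961 → C = 309.61°
d = R·|Δφ| / |cos C| = 6376·0.86621 / 0.63752 = 8663 km

8663 km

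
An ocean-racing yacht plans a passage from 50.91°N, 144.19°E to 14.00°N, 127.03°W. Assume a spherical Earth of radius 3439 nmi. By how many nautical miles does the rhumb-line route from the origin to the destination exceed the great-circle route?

177 nmi

Great circle: cos σ = sin φ₁ sin φ₂ + cos φ₁ cos φ₂ cos Δλ,  σ = 1.3686 rad → d_gc = 4706.7 nmi
Rhumb line: Δψ = -0.7888, q = Δφ/Δψ = 0.8167, d_rh = R√(Δφ²+q²Δλ²) = 4883.3 nmi
Excess = 4883.3 − 4706.7 = 176.6 ≈ 177 nmi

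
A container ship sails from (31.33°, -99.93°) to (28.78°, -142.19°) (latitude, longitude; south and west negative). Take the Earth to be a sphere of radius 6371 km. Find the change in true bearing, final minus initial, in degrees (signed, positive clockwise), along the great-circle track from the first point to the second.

Initial bearing θ₁ = atan2(sin Δλ cos φ₂, cos φ₁ sin φ₂ − sin φ₁ cos φ₂ cos Δλ) = 277.15°
Final bearing θ₂ = (initial bearing from the destination back to the start) + 180° = 255.24°
Δθ = θ₂ − θ₁ = -21.9°

-21.9°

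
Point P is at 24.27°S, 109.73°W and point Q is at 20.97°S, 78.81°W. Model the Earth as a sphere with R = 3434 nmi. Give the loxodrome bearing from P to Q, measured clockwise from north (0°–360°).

Δψ = ln[tan(π/4+φ₂/2)/tan(π/4+φ₁/2)] = +0.0624
Δλ = +0.5397 rad (taken the short way round)
course = atan2(Δλ, Δψ) = 83.40°

83.4°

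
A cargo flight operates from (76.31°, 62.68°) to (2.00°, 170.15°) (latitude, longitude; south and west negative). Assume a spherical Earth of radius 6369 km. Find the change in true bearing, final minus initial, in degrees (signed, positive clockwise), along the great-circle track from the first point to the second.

Initial bearing θ₁ = atan2(sin Δλ cos φ₂, cos φ₁ sin φ₂ − sin φ₁ cos φ₂ cos Δλ) = 72.54°
Final bearing θ₂ = (initial bearing from the destination back to the start) + 180° = 166.94°
Δθ = θ₂ − θ₁ = +94.4°

+94.4°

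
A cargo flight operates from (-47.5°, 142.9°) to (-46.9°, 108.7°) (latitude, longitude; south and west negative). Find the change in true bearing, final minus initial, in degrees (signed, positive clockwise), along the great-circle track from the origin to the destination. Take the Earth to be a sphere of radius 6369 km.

+25.4°

At departure: θ₁ = atan2(sin Δλ cos φ₂, cos φ₁ sin φ₂ − sin φ₁ cos φ₂ cos Δλ) = 258.71°
At arrival: θ₂ = atan2(sin Δλ cos φ₁, −cos φ₂ sin φ₁ + sin φ₂ cos φ₁ cos Δλ) = 284.16°
Δθ = θ₂ − θ₁ = +25.4°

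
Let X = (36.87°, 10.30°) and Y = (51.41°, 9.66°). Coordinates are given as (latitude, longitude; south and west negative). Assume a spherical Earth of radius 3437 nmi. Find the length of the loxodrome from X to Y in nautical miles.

Δψ = ln[tan(π/4+φ₂/2)/tan(π/4+φ₁/2)] = +0.3564;  Δφ = +0.2538 rad,  Δλ = -0.0112 rad
q = Δφ/Δψ = 0.7120
d = R·√(Δφ² + q²Δλ²) = 3437·0.25390 = 873 nmi

873 nmi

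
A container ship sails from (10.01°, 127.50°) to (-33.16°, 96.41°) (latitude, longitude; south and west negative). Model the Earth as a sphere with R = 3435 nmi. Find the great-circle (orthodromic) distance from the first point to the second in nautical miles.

3138 nmi

Haversine: a = sin²(Δφ/2)+cos φ₁ cos φ₂ sin²(Δλ/2) = 0.19455;  σ = 2·atan2(√a,√(1−a))
σ = 52.345° → d = Rσ = 3435·0.91359 = 3138 nmi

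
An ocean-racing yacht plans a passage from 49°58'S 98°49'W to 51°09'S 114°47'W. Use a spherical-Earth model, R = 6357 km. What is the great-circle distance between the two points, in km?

cos σ = sin φ₁ sin φ₂ + cos φ₁ cos φ₂ cos Δλ
      = sin(-49.97°)sin(-51.15°) + cos(-49.97°)cos(-51.15°)cos(-15.97°) = 0.9842
σ = 10.192° → d = Rσ = 6357·0.17788 = 1131 km

1131 km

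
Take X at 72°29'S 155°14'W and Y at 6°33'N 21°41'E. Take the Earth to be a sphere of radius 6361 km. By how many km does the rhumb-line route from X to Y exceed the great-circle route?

Great circle: cos σ = sin φ₁ sin φ₂ + cos φ₁ cos φ₂ cos Δλ,  σ = 1.9904 rad → d_gc = 12660.71 km
Rhumb line: Δψ = +1.9850, q = Δφ/Δψ = 0.6949, d_rh = R√(Δφ²+q²Δλ²) = 16226.20 km
Excess = 16226.20 − 12660.71 = 3565.49 ≈ 3565 km

3565 km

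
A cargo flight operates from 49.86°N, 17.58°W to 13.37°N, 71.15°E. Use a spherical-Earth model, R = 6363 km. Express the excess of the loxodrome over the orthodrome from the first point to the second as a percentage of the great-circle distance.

3.6%

Great circle: σ = 1.3789 rad → d_gc = Rσ = 8774.2 km
Rhumb: Δφ = -0.6369, Δλ = +1.5486, Δψ = -0.7714, q = Δφ/Δψ = 0.8256 → d_rh = R√(Δφ²+q²Δλ²) = 9089.0 km
Excess = (9089.0 − 8774.2) / 8774.2 = 314.8 / 8774.2 = 3.59% ≈ 3.6%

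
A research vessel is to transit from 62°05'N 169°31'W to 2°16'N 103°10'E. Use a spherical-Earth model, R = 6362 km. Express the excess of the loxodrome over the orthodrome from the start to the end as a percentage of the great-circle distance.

3.9%

Great circle: σ = 1.5139 rad → d_gc = Rσ = 9631.5 km
Rhumb: Δφ = -1.0440, Δλ = -1.5240, Δψ = -1.3525, q = Δφ/Δψ = 0.7719 → d_rh = R√(Δφ²+q²Δλ²) = 10006.1 km
Excess = (10006.1 − 9631.5) / 9631.5 = 374.6 / 9631.5 = 3.89% ≈ 3.9%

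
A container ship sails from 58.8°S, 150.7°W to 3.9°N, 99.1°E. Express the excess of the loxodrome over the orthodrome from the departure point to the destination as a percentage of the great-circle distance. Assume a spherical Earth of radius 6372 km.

Great circle: σ = 1.8097 rad → d_gc = Rσ = 11531.4 km
Rhumb: Δφ = +1.0943, Δλ = -1.9234, Δψ = +1.3439, q = Δφ/Δψ = 0.8143 → d_rh = R√(Δφ²+q²Δλ²) = 12174.2 km
Excess = (12174.2 − 11531.4) / 11531.4 = 642.8 / 11531.4 = 5.57% ≈ 5.6%

5.6%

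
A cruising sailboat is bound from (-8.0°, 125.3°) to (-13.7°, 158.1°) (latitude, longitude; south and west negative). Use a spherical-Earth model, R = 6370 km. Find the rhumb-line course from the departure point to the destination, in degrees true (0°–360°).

Meridional parts: M(φ₁)=-0.1401, M(φ₂)=-0.2414 → ΔM = -0.1013;  Δλ = +0.5725 rad
tan C = Δλ / ΔM = -5.6490 → C = 100.04°

100.0°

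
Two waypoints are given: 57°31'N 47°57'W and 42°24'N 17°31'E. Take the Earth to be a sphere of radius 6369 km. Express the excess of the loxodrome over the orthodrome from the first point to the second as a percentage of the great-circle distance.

3.5%

Great circle: σ = 0.7474 rad → d_gc = Rσ = 4760.0 km
Rhumb: Δφ = -0.2638, Δλ = +1.1426, Δψ = -0.4148, q = Δφ/Δψ = 0.6361 → d_rh = R√(Δφ²+q²Δλ²) = 4924.8 km
Excess = (4924.8 − 4760.0) / 4760.0 = 164.8 / 4760.0 = 3.46% ≈ 3.5%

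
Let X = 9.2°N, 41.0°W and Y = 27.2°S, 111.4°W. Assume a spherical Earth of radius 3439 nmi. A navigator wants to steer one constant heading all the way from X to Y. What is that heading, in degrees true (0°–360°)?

Δψ = ln[tan(π/4+φ₂/2)/tan(π/4+φ₁/2)] = -0.6549
Δλ = -1.2287 rad (taken the short way round)
course = atan2(Δλ, Δψ) = 241.94°

241.9°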